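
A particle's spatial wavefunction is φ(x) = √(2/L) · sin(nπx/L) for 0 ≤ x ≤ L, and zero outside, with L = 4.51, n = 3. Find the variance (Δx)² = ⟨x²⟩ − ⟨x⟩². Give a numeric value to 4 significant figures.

Compute ⟨x⟩ and ⟨x²⟩ separately, then (Δx)² = ⟨x²⟩ − ⟨x⟩².
With sin²θ = (1 − cos2θ)/2 on 0 ≤ x ≤ L: ∫sin²(nπx/L) dx = L/2, ∫x·sin²(nπx/L) dx = L²/4, ∫x²·sin²(nπx/L) dx = L³·(1/6 − 1/(4n²π²)); higher powers xᵏ the same way, integrating xᵏ·cos(2nπx/L) by parts.
⟨x⟩ = 2.2550 and ⟨x²⟩ = 6.6655.
(Δx)² = 6.6655 − (2.2550)² = 1.5805.

1.581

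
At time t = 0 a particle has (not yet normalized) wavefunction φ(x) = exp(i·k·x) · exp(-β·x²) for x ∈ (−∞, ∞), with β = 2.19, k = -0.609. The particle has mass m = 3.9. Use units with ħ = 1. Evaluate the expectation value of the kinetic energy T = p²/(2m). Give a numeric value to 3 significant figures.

T = −(ħ²/2m) d²/dx², so ⟨T⟩ = −(ħ²/2m) ∫ φ*·φ'' dx / ∫|φ|² dx; with m = 3.9.
Gaussian moments: ∫x^(2j)·e^(−2βx²) dx = (2j−1)!!/(4β)^j · √(π/(2β)), odd powers integrate to 0; here √(π/(2β)) = 0.84691. Derivatives: φ′ = (ik − 2βx)·φ, φ″ = ((ik − 2βx)² − 2β)·φ; the odd-in-x pieces drop out.
State is unnormalized: ∫|φ|² dx = 0.84691, and ∫φ*·(−ħ²/2m · φ'') dx = 0.27806, so ⟨T⟩ = 0.27806 / 0.84691.
⟨T⟩ = 0.32832.

0.328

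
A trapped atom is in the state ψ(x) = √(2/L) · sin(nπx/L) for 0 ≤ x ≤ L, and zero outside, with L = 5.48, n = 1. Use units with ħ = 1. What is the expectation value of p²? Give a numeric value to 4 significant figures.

0.3287

p² ψ = −ħ² d²ψ/dx²; ⟨p²⟩ = −ħ² ∫ ψ*·ψ'' dx.
d/dx sin(nπx/L) = (nπ/L)·cos(nπx/L) and d²/dx² sin(nπx/L) = −(nπ/L)²·sin(nπx/L); on 0 ≤ x ≤ L, ∫sin²(nπx/L) dx = L/2 and ∫sin(nπx/L)·cos(nπx/L) dx = 0.
⟨p²⟩ = 0.32865.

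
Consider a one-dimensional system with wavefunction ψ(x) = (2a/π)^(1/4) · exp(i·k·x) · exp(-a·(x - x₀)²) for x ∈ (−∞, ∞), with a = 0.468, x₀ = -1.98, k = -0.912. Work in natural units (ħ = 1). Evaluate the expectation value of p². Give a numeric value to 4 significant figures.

p² ψ = −ħ² d²ψ/dx²; ⟨p²⟩ = −ħ² ∫ ψ*·ψ'' dx.
Gaussian moments (u = x − x₀): ∫u^(2j)·e^(−2au²) du = (2j−1)!!/(4a)^j · √(π/(2a)), odd powers integrate to 0; here √(π/(2a)) = 1.8320. Derivatives: ψ′ = (ik − 2au)·ψ, ψ″ = ((ik − 2au)² − 2a)·ψ; the odd-in-u pieces drop out.
⟨p²⟩ = 1.2997.

1.300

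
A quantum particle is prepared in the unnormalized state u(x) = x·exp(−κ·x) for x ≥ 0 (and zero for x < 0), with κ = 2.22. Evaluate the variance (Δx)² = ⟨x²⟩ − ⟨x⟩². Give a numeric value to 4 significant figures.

0.1522

Compute ⟨x⟩ and ⟨x²⟩ separately, then (Δx)² = ⟨x²⟩ − ⟨x⟩².
Every integrand reduces to terms xʲ·e^(−2κx) on [0, ∞); use ∫₀^∞ xʲ·e^(−2κx) dx = j!/(2κ)^(j+1).
Normalization: ∫|u|² dx = 0.022850.
⟨x⟩ = 0.67568 and ⟨x²⟩ = 0.60872.
(Δx)² = 0.60872 − (0.67568)² = 0.15218.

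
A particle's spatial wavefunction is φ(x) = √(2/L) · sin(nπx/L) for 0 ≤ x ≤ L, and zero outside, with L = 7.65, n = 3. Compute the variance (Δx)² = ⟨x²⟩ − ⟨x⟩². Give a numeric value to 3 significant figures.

4.55

Compute ⟨x⟩ and ⟨x²⟩ separately, then (Δx)² = ⟨x²⟩ − ⟨x⟩².
With sin²θ = (1 − cos2θ)/2 on 0 ≤ x ≤ L: ∫sin²(nπx/L) dx = L/2, ∫x·sin²(nπx/L) dx = L²/4, ∫x²·sin²(nπx/L) dx = L³·(1/6 − 1/(4n²π²)); higher powers xᵏ the same way, integrating xᵏ·cos(2nπx/L) by parts.
⟨x⟩ = 3.8250 and ⟨x²⟩ = 19.178.
(Δx)² = 19.178 − (3.8250)² = 4.5475.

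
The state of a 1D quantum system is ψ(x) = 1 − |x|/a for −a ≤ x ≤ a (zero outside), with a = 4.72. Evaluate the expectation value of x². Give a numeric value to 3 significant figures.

⟨x²⟩ = ∫ x²·|ψ|² dx / ∫|ψ|² dx (integrals over the domain).
ψ is even, so ∫ over [−a, a] = 2∫₀ᵃ with ψ = 1 − x/a there: ∫₀ᵃ (1 − x/a)² dx = a/3, ∫₀ᵃ x²(1 − x/a)² dx = a³/30, ∫₀ᵃ x⁴(1 − x/a)² dx = a⁵/105.
State is unnormalized: ∫|ψ|² dx = 3.1467, and ∫ψ*·x²·ψ dx = 7.0103, so ⟨x²⟩ = 7.0103 / 3.1467.
⟨x²⟩ = 2.2278.

2.23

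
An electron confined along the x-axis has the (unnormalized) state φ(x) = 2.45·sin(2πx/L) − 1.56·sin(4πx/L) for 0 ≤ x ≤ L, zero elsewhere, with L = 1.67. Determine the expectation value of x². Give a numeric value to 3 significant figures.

⟨x²⟩ = ∫ x²·|φ|² dx / ∫|φ|² dx (integrals over the domain).
On 0 ≤ x ≤ L (j ≠ l): ∫sin²(jπx/L) dx = L/2, ∫sin(jπx/L)·sin(lπx/L) dx = 0; diagonal moments ∫x·sin²(jπx/L) dx = L²/4, ∫x²·sin²(jπx/L) dx = L³·(1/6 − 1/(4j²π²)); cross terms ∫x·sin(jπx/L)·sin(lπx/L) dx = 0 for j + l even and −4jlL²/(π²(j² − l²)²) for j + l odd, ∫x²·sin(jπx/L)·sin(lπx/L) dx = (−1)^(j+l)·4jlL³/(π²(j² − l²)²); higher powers the same way via product-to-sum and parts.
State is unnormalized: ∫|φ|² dx = 7.0441, and ∫φ*·x²·φ dx = 5.5519, so ⟨x²⟩ = 5.5519 / 7.0441.
⟨x²⟩ = 0.78816.

0.788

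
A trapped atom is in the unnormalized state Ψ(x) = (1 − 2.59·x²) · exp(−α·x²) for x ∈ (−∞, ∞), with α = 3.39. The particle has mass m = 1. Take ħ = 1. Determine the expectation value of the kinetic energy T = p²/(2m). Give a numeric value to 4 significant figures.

3.815

T = −(ħ²/2m) d²/dx², so ⟨T⟩ = −(ħ²/2m) ∫ Ψ*·Ψ'' dx / ∫|Ψ|² dx; with m = 1.
Expand each integrand as polynomial × e^(−2αx²) and use ∫x^(2j)·e^(−2αx²) dx = (2j−1)!!/(4α)^j · √(π/(2α)), odd powers → 0; here √(π/(2α)) = 0.68071. Differentiate with the product rule, d/dx e^(−αx²) = −2αx·e^(−αx²).
State is unnormalized: ∫|Ψ|² dx = 0.49517, and ∫Ψ*·(−ħ²/2m · Ψ'') dx = 1.8892, so ⟨T⟩ = 1.8892 / 0.49517.
⟨T⟩ = 3.8152.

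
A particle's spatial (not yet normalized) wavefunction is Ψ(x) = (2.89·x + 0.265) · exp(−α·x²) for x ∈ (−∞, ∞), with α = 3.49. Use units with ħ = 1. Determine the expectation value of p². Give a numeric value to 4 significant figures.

p² Ψ = −ħ² d²Ψ/dx²; ⟨p²⟩ = −ħ² ∫ Ψ*·Ψ'' dx / ∫|Ψ|² dx.
Expand each integrand as polynomial × e^(−2αx²) and use ∫x^(2j)·e^(−2αx²) dx = (2j−1)!!/(4α)^j · √(π/(2α)), odd powers → 0; here √(π/(2α)) = 0.67088. Differentiate with the product rule, d/dx e^(−αx²) = −2αx·e^(−αx²).
State is unnormalized: ∫|Ψ|² dx = 0.44849, and ∫Ψ*·(−ħ² Ψ'') dx = 4.3669, so ⟨p²⟩ = 4.3669 / 0.44849.
⟨p²⟩ = 9.7368.

9.737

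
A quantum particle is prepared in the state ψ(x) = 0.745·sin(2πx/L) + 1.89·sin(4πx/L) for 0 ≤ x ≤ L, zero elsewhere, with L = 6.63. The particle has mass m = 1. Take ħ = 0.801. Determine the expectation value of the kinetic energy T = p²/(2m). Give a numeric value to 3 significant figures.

1.04

T = −(ħ²/2m) d²/dx², so ⟨T⟩ = −(ħ²/2m) ∫ ψ*·ψ'' dx / ∫|ψ|² dx; with m = 1.
d²/dx² sin(jπx/L) = −(jπ/L)²·sin(jπx/L); on 0 ≤ x ≤ L, ∫sin²(jπx/L) dx = L/2 and ∫sin(jπx/L)·sin(lπx/L) dx = 0 for j ≠ l, so only diagonal terms survive in ∫|ψ|² and ∫ψ·ψ″; ∫ψ·ψ′ dx = [ψ²/2] between the walls = 0.
State is unnormalized: ∫|ψ|² dx = 13.681, and ∫ψ*·(−ħ²/2m · ψ'') dx = 14.177, so ⟨T⟩ = 14.177 / 13.681.
⟨T⟩ = 1.0362.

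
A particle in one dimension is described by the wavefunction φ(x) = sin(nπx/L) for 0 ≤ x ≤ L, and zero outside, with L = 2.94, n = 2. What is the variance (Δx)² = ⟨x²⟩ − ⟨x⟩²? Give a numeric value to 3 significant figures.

Compute ⟨x⟩ and ⟨x²⟩ separately, then (Δx)² = ⟨x²⟩ − ⟨x⟩².
With sin²θ = (1 − cos2θ)/2 on 0 ≤ x ≤ L: ∫sin²(nπx/L) dx = L/2, ∫x·sin²(nπx/L) dx = L²/4, ∫x²·sin²(nπx/L) dx = L³·(1/6 − 1/(4n²π²)); higher powers xᵏ the same way, integrating xᵏ·cos(2nπx/L) by parts.
Normalization: ∫|φ|² dx = 1.4700.
⟨x⟩ = 1.4700 and ⟨x²⟩ = 2.7717.
(Δx)² = 2.7717 − (1.4700)² = 0.61083.

0.611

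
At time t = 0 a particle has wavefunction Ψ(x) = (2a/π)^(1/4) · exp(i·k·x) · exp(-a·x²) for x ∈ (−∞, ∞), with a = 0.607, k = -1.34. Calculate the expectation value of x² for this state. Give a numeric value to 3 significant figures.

0.412

⟨x²⟩ = ∫ x²·|Ψ|² dx (integrals over the domain).
Gaussian moments: ∫x^(2j)·e^(−2ax²) dx = (2j−1)!!/(4a)^j · √(π/(2a)), odd powers integrate to 0; here √(π/(2a)) = 1.6087.
⟨x²⟩ = 0.41186.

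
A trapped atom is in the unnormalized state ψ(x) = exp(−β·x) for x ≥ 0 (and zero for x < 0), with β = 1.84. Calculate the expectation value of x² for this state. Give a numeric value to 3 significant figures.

0.148

⟨x²⟩ = ∫ x²·|ψ|² dx / ∫|ψ|² dx (integrals over the domain).
Every integrand reduces to terms xʲ·e^(−2βx) on [0, ∞); use ∫₀^∞ xʲ·e^(−2βx) dx = j!/(2β)^(j+1).
State is unnormalized: ∫|ψ|² dx = 0.27174, and ∫ψ*·x²·ψ dx = 0.040132, so ⟨x²⟩ = 0.040132 / 0.27174.
⟨x²⟩ = 0.14768.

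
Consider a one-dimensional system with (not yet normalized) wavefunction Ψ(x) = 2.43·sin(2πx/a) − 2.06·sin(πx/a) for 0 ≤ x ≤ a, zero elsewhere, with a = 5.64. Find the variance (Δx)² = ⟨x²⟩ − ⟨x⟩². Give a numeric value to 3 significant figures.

0.738

Compute ⟨x⟩ and ⟨x²⟩ separately, then (Δx)² = ⟨x²⟩ − ⟨x⟩².
On 0 ≤ x ≤ a (j ≠ l): ∫sin²(jπx/a) dx = a/2, ∫sin(jπx/a)·sin(lπx/a) dx = 0; diagonal moments ∫x·sin²(jπx/a) dx = a²/4, ∫x²·sin²(jπx/a) dx = a³·(1/6 − 1/(4j²π²)); cross terms ∫x·sin(jπx/a)·sin(lπx/a) dx = 0 for j + l even and −4jla²/(π²(j² − l²)²) for j + l odd, ∫x²·sin(jπx/a)·sin(lπx/a) dx = (−1)^(j+l)·4jla³/(π²(j² − l²)²); higher powers the same way via product-to-sum and parts.
Normalization: ∫|Ψ|² dx = 28.619.
⟨x⟩ = 3.8222 and ⟨x²⟩ = 15.347.
(Δx)² = 15.347 − (3.8222)² = 0.73812.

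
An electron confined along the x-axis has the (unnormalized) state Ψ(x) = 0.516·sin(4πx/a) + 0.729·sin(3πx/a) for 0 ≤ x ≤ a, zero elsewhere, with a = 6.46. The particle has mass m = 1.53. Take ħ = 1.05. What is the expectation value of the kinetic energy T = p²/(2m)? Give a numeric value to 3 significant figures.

0.966

T = −(ħ²/2m) d²/dx², so ⟨T⟩ = −(ħ²/2m) ∫ Ψ*·Ψ'' dx / ∫|Ψ|² dx; with m = 1.53.
d²/dx² sin(jπx/a) = −(jπ/a)²·sin(jπx/a); on 0 ≤ x ≤ a, ∫sin²(jπx/a) dx = a/2 and ∫sin(jπx/a)·sin(lπx/a) dx = 0 for j ≠ l, so only diagonal terms survive in ∫|Ψ|² and ∫Ψ·Ψ″; ∫Ψ·Ψ′ dx = [Ψ²/2] between the walls = 0.
State is unnormalized: ∫|Ψ|² dx = 2.5766, and ∫Ψ*·(−ħ²/2m · Ψ'') dx = 2.4889, so ⟨T⟩ = 2.4889 / 2.5766.
⟨T⟩ = 0.96598.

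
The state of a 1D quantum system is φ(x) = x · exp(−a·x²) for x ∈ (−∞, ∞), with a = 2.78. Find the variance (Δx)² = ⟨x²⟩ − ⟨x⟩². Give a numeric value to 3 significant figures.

0.270

Compute ⟨x⟩ and ⟨x²⟩ separately, then (Δx)² = ⟨x²⟩ − ⟨x⟩².
Expand each integrand as polynomial × e^(−2ax²) and use ∫x^(2j)·e^(−2ax²) dx = (2j−1)!!/(4a)^j · √(π/(2a)), odd powers → 0; here √(π/(2a)) = 0.75169.
Normalization: ∫|φ|² dx = 0.067598.
⟨x⟩ = 0.0000 and ⟨x²⟩ = 0.26978.
(Δx)² = 0.26978 − (0.0000)² = 0.26978.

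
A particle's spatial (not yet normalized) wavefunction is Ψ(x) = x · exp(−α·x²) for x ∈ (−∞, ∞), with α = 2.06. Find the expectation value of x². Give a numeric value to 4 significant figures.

0.3641

⟨x²⟩ = ∫ x²·|Ψ|² dx / ∫|Ψ|² dx (integrals over the domain).
Expand each integrand as polynomial × e^(−2αx²) and use ∫x^(2j)·e^(−2αx²) dx = (2j−1)!!/(4α)^j · √(π/(2α)), odd powers → 0; here √(π/(2α)) = 0.87323.
State is unnormalized: ∫|Ψ|² dx = 0.10597, and ∫Ψ*·x²·Ψ dx = 0.038583, so ⟨x²⟩ = 0.038583 / 0.10597.
⟨x²⟩ = 0.36408.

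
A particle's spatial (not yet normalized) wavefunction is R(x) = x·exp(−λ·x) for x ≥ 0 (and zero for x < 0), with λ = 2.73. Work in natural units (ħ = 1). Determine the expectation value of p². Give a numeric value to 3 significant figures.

p² R = −ħ² d²R/dx²; ⟨p²⟩ = −ħ² ∫ R*·R'' dx / ∫|R|² dx.
Differentiate x·exp(−λ·x) with the product rule; every integrand then reduces to terms xʲ·e^(−2λx) on [0, ∞), with ∫₀^∞ xʲ·e^(−2λx) dx = j!/(2λ)^(j+1).
State is unnormalized: ∫|R|² dx = 0.012287, and ∫R*·(−ħ² R'') dx = 0.091575, so ⟨p²⟩ = 0.091575 / 0.012287.
⟨p²⟩ = 7.4529.

7.45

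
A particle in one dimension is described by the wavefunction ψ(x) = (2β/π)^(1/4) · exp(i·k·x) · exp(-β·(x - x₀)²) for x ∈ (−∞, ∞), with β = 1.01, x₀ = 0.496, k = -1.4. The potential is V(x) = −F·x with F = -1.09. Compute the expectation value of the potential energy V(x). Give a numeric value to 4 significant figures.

⟨V⟩ = ∫ V(x)·|ψ|² dx.
Gaussian moments (u = x − x₀): ∫u^(2j)·e^(−2βu²) du = (2j−1)!!/(4β)^j · √(π/(2β)), odd powers integrate to 0; here √(π/(2β)) = 1.2471.
⟨V⟩ = 0.54064.

0.5406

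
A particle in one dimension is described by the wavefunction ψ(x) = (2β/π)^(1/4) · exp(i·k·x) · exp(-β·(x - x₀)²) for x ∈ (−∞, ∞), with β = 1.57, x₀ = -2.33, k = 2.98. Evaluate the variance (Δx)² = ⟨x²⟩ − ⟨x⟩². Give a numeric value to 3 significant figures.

Compute ⟨x⟩ and ⟨x²⟩ separately, then (Δx)² = ⟨x²⟩ − ⟨x⟩².
Gaussian moments (u = x − x₀): ∫u^(2j)·e^(−2βu²) du = (2j−1)!!/(4β)^j · √(π/(2β)), odd powers integrate to 0; here √(π/(2β)) = 1.0003.
⟨x⟩ = -2.3300 and ⟨x²⟩ = 5.5881.
(Δx)² = 5.5881 − (-2.3300)² = 0.15924.

0.159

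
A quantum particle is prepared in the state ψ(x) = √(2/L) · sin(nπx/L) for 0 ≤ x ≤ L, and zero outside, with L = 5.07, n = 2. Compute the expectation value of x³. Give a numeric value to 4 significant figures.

⟨x³⟩ = ∫ x³·|ψ|² dx (integrals over the domain).
With sin²θ = (1 − cos2θ)/2 on 0 ≤ x ≤ L: ∫sin²(nπx/L) dx = L/2, ∫x·sin²(nπx/L) dx = L²/4, ∫x²·sin²(nπx/L) dx = L³·(1/6 − 1/(4n²π²)); higher powers xᵏ the same way, integrating xᵏ·cos(2nπx/L) by parts.
⟨x³⟩ = 30.105.

30.11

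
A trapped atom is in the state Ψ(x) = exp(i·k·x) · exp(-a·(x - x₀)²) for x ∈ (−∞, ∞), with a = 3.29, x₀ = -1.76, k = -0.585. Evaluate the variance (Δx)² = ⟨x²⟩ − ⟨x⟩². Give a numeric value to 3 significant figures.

Compute ⟨x⟩ and ⟨x²⟩ separately, then (Δx)² = ⟨x²⟩ − ⟨x⟩².
Gaussian moments (u = x − x₀): ∫u^(2j)·e^(−2au²) du = (2j−1)!!/(4a)^j · √(π/(2a)), odd powers integrate to 0; here √(π/(2a)) = 0.69097.
Normalization: ∫|Ψ|² dx = 0.69097.
⟨x⟩ = -1.7600 and ⟨x²⟩ = 3.1736.
(Δx)² = 3.1736 − (-1.7600)² = 0.075988.

0.0760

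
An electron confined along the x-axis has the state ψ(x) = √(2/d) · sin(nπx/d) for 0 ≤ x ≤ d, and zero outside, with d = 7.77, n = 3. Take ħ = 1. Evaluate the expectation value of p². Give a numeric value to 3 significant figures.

p² ψ = −ħ² d²ψ/dx²; ⟨p²⟩ = −ħ² ∫ ψ*·ψ'' dx.
d/dx sin(nπx/d) = (nπ/d)·cos(nπx/d) and d²/dx² sin(nπx/d) = −(nπ/d)²·sin(nπx/d); on 0 ≤ x ≤ d, ∫sin²(nπx/d) dx = d/2 and ∫sin(nπx/d)·cos(nπx/d) dx = 0.
⟨p²⟩ = 1.4713.

1.47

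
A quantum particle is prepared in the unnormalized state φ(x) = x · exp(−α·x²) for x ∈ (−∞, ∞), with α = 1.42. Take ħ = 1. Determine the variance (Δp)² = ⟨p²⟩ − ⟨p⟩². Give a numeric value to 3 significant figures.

4.26

Compute ⟨p⟩ and ⟨p²⟩ separately; (Δp)² = ⟨p²⟩ − ⟨p⟩².
Expand each integrand as polynomial × e^(−2αx²) and use ∫x^(2j)·e^(−2αx²) dx = (2j−1)!!/(4α)^j · √(π/(2α)), odd powers → 0; here √(π/(2α)) = 1.0518. Differentiate with the product rule, d/dx e^(−αx²) = −2αx·e^(−αx²).
Normalization: ∫|φ|² dx = 0.18517.
⟨p⟩ = 0.0000 and ⟨p²⟩ = 4.2600.
(Δp)² = 4.2600 − (0.0000)² = 4.2600.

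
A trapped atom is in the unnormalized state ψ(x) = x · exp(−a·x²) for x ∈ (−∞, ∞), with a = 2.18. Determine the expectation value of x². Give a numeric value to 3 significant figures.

⟨x²⟩ = ∫ x²·|ψ|² dx / ∫|ψ|² dx (integrals over the domain).
Expand each integrand as polynomial × e^(−2ax²) and use ∫x^(2j)·e^(−2ax²) dx = (2j−1)!!/(4a)^j · √(π/(2a)), odd powers → 0; here √(π/(2a)) = 0.84885.
State is unnormalized: ∫|ψ|² dx = 0.097345, and ∫ψ*·x²·ψ dx = 0.033490, so ⟨x²⟩ = 0.033490 / 0.097345.
⟨x²⟩ = 0.34404.

0.344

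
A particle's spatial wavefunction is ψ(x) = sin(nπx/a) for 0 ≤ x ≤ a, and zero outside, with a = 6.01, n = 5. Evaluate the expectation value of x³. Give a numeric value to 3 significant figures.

53.6

⟨x³⟩ = ∫ x³·|ψ|² dx / ∫|ψ|² dx (integrals over the domain).
With sin²θ = (1 − cos2θ)/2 on 0 ≤ x ≤ a: ∫sin²(nπx/a) dx = a/2, ∫x·sin²(nπx/a) dx = a²/4, ∫x²·sin²(nπx/a) dx = a³·(1/6 − 1/(4n²π²)); higher powers xᵏ the same way, integrating xᵏ·cos(2nπx/a) by parts.
State is unnormalized: ∫|ψ|² dx = 3.0050, and ∫ψ*·x³·ψ dx = 161.10, so ⟨x³⟩ = 161.10 / 3.0050.
⟨x³⟩ = 53.611.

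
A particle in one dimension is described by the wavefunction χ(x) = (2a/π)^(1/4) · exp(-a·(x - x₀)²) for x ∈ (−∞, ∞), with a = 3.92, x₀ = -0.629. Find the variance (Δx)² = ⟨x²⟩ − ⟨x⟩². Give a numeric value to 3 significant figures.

0.0638

Compute ⟨x⟩ and ⟨x²⟩ separately, then (Δx)² = ⟨x²⟩ − ⟨x⟩².
Gaussian moments (u = x − x₀): ∫u^(2j)·e^(−2au²) du = (2j−1)!!/(4a)^j · √(π/(2a)), odd powers integrate to 0; here √(π/(2a)) = 0.63302.
⟨x⟩ = -0.62900 and ⟨x²⟩ = 0.45942.
(Δx)² = 0.45942 − (-0.62900)² = 0.063776.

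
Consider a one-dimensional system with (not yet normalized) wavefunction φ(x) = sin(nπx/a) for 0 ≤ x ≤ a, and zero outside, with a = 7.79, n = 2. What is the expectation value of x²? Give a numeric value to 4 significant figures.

19.46

⟨x²⟩ = ∫ x²·|φ|² dx / ∫|φ|² dx (integrals over the domain).
With sin²θ = (1 − cos2θ)/2 on 0 ≤ x ≤ a: ∫sin²(nπx/a) dx = a/2, ∫x·sin²(nπx/a) dx = a²/4, ∫x²·sin²(nπx/a) dx = a³·(1/6 − 1/(4n²π²)); higher powers xᵏ the same way, integrating xᵏ·cos(2nπx/a) by parts.
State is unnormalized: ∫|φ|² dx = 3.8950, and ∫φ*·x²·φ dx = 75.795, so ⟨x²⟩ = 75.795 / 3.8950.
⟨x²⟩ = 19.459.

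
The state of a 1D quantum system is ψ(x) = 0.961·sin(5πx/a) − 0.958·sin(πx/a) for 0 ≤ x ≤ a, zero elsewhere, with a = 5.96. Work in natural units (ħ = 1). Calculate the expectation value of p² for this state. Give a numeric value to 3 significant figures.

p² ψ = −ħ² d²ψ/dx²; ⟨p²⟩ = −ħ² ∫ ψ*·ψ'' dx / ∫|ψ|² dx.
d²/dx² sin(jπx/a) = −(jπ/a)²·sin(jπx/a); on 0 ≤ x ≤ a, ∫sin²(jπx/a) dx = a/2 and ∫sin(jπx/a)·sin(lπx/a) dx = 0 for j ≠ l, so only diagonal terms survive in ∫|ψ|² and ∫ψ·ψ″; ∫ψ·ψ′ dx = [ψ²/2] between the walls = 0.
State is unnormalized: ∫|ψ|² dx = 5.4870, and ∫ψ*·(−ħ² ψ'') dx = 19.876, so ⟨p²⟩ = 19.876 / 5.4870.
⟨p²⟩ = 3.6224.

3.62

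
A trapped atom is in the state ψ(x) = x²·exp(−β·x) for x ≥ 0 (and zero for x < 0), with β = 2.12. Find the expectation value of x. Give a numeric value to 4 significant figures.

1.179

⟨x⟩ = ∫ x·|ψ|² dx / ∫|ψ|² dx (integrals over the domain).
Every integrand reduces to terms xʲ·e^(−2βx) on [0, ∞); use ∫₀^∞ xʲ·e^(−2βx) dx = j!/(2β)^(j+1).
State is unnormalized: ∫|ψ|² dx = 0.017514, and ∫ψ*·x·ψ dx = 0.020653, so ⟨x⟩ = 0.020653 / 0.017514.
⟨x⟩ = 1.1792.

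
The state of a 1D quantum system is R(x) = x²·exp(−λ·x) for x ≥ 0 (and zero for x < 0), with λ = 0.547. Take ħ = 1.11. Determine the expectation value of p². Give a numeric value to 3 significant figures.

0.123

p² R = −ħ² d²R/dx²; ⟨p²⟩ = −ħ² ∫ R*·R'' dx / ∫|R|² dx.
Differentiate x²·exp(−λ·x) with the product rule; every integrand then reduces to terms xʲ·e^(−2λx) on [0, ∞), with ∫₀^∞ xʲ·e^(−2λx) dx = j!/(2λ)^(j+1).
State is unnormalized: ∫|R|² dx = 15.315, and ∫R*·(−ħ² R'') dx = 1.8820, so ⟨p²⟩ = 1.8820 / 15.315.
⟨p²⟩ = 0.12289.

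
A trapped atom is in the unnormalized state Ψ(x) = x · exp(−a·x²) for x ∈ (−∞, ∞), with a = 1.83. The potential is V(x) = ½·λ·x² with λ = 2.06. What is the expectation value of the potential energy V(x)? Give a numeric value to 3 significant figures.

⟨V⟩ = ∫ V(x)·|Ψ|² dx / ∫|Ψ|² dx.
Expand each integrand as polynomial × e^(−2ax²) and use ∫x^(2j)·e^(−2ax²) dx = (2j−1)!!/(4a)^j · √(π/(2a)), odd powers → 0; here √(π/(2a)) = 0.92648.
State is unnormalized: ∫|Ψ|² dx = 0.12657, and ∫Ψ*·V(x)·Ψ dx = 0.053428, so ⟨V⟩ = 0.053428 / 0.12657.
⟨V⟩ = 0.42213.

0.422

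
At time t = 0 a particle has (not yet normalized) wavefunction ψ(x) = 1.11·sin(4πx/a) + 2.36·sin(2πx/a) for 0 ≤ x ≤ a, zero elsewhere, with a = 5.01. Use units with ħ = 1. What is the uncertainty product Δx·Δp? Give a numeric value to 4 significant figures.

Δx = √(⟨x²⟩−⟨x⟩²), Δp = √(⟨p²⟩−⟨p⟩²).
On 0 ≤ x ≤ a (j ≠ l): ∫sin²(jπx/a) dx = a/2, ∫sin(jπx/a)·sin(lπx/a) dx = 0; diagonal moments ∫x·sin²(jπx/a) dx = a²/4, ∫x²·sin²(jπx/a) dx = a³·(1/6 − 1/(4j²π²)); cross terms ∫x·sin(jπx/a)·sin(lπx/a) dx = 0 for j + l even and −4jla²/(π²(j² − l²)²) for j + l odd, ∫x²·sin(jπx/a)·sin(lπx/a) dx = (−1)^(j+l)·4jla³/(π²(j² − l²)²); higher powers the same way via product-to-sum and parts. d²/dx² sin(jπx/a) = −(jπ/a)²·sin(jπx/a); on 0 ≤ x ≤ a, ∫sin²(jπx/a) dx = a/2 and ∫sin(jπx/a)·sin(lπx/a) dx = 0 for j ≠ l, so only diagonal terms survive in ∫|ψ|² and ∫ψ·ψ″; ∫ψ·ψ′ dx = [ψ²/2] between the walls = 0.
Normalization: ∫|ψ|² dx = 17.038.
⟨x⟩ = 2.5050, ⟨x²⟩ = 8.9626 ⇒ Δx = 1.6394.
⟨p⟩ = 0.0000, ⟨p²⟩ = 2.4276 ⇒ Δp = 1.5581.
Δx·Δp = 2.5543.

2.554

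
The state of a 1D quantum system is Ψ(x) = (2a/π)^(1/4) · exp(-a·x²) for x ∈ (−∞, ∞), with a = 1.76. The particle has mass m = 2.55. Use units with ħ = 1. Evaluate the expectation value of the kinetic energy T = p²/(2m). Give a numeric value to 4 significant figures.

0.3451

T = −(ħ²/2m) d²/dx², so ⟨T⟩ = −(ħ²/2m) ∫ Ψ*·Ψ'' dx; with m = 2.55.
Gaussian moments: ∫x^(2j)·e^(−2ax²) dx = (2j−1)!!/(4a)^j · √(π/(2a)), odd powers integrate to 0; here √(π/(2a)) = 0.94472. Derivatives: d/dx e^(−ax²) = −2ax·e^(−ax²), d²/dx² e^(−ax²) = (4a²x² − 2a)·e^(−ax²).
⟨T⟩ = 0.34510.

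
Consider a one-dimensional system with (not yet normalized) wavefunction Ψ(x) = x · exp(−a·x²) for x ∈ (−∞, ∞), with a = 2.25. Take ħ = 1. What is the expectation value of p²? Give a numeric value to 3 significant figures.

6.75

p² Ψ = −ħ² d²Ψ/dx²; ⟨p²⟩ = −ħ² ∫ Ψ*·Ψ'' dx / ∫|Ψ|² dx.
Expand each integrand as polynomial × e^(−2ax²) and use ∫x^(2j)·e^(−2ax²) dx = (2j−1)!!/(4a)^j · √(π/(2a)), odd powers → 0; here √(π/(2a)) = 0.83554. Differentiate with the product rule, d/dx e^(−ax²) = −2ax·e^(−ax²).
State is unnormalized: ∫|Ψ|² dx = 0.092838, and ∫Ψ*·(−ħ² Ψ'') dx = 0.62666, so ⟨p²⟩ = 0.62666 / 0.092838.
⟨p²⟩ = 6.7500.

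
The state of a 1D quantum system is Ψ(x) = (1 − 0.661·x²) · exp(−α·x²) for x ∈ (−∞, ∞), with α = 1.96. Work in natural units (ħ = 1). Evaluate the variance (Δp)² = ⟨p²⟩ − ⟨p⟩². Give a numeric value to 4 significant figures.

2.801

Compute ⟨p⟩ and ⟨p²⟩ separately; (Δp)² = ⟨p²⟩ − ⟨p⟩².
Expand each integrand as polynomial × e^(−2αx²) and use ∫x^(2j)·e^(−2αx²) dx = (2j−1)!!/(4α)^j · √(π/(2α)), odd powers → 0; here √(π/(2α)) = 0.89522. Differentiate with the product rule, d/dx e^(−αx²) = −2αx·e^(−αx²).
Normalization: ∫|Ψ|² dx = 0.76336.
⟨p⟩ = 0.0000 and ⟨p²⟩ = 2.8005.
(Δp)² = 2.8005 − (0.0000)² = 2.8005.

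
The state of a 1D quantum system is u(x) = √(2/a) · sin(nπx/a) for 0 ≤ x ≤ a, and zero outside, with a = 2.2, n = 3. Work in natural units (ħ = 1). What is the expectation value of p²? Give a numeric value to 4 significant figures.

p² u = −ħ² d²u/dx²; ⟨p²⟩ = −ħ² ∫ u*·u'' dx.
d/dx sin(nπx/a) = (nπ/a)·cos(nπx/a) and d²/dx² sin(nπx/a) = −(nπ/a)²·sin(nπx/a); on 0 ≤ x ≤ a, ∫sin²(nπx/a) dx = a/2 and ∫sin(nπx/a)·cos(nπx/a) dx = 0.
⟨p²⟩ = 18.353.

18.35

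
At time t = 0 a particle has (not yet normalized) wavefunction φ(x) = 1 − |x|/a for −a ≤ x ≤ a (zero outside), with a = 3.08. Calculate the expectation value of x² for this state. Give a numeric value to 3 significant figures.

⟨x²⟩ = ∫ x²·|φ|² dx / ∫|φ|² dx (integrals over the domain).
φ is even, so ∫ over [−a, a] = 2∫₀ᵃ with φ = 1 − x/a there: ∫₀ᵃ (1 − x/a)² dx = a/3, ∫₀ᵃ x²(1 − x/a)² dx = a³/30, ∫₀ᵃ x⁴(1 − x/a)² dx = a⁵/105.
State is unnormalized: ∫|φ|² dx = 2.0533, and ∫φ*·x²·φ dx = 1.9479, so ⟨x²⟩ = 1.9479 / 2.0533.
⟨x²⟩ = 0.94864.

0.949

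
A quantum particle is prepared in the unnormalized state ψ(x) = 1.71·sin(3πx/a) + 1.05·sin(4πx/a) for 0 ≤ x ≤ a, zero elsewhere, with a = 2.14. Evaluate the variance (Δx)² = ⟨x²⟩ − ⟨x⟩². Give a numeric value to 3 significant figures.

0.215

Compute ⟨x⟩ and ⟨x²⟩ separately, then (Δx)² = ⟨x²⟩ − ⟨x⟩².
On 0 ≤ x ≤ a (j ≠ l): ∫sin²(jπx/a) dx = a/2, ∫sin(jπx/a)·sin(lπx/a) dx = 0; diagonal moments ∫x·sin²(jπx/a) dx = a²/4, ∫x²·sin²(jπx/a) dx = a³·(1/6 − 1/(4j²π²)); cross terms ∫x·sin(jπx/a)·sin(lπx/a) dx = 0 for j + l even and −4jla²/(π²(j² − l²)²) for j + l odd, ∫x²·sin(jπx/a)·sin(lπx/a) dx = (−1)^(j+l)·4jla³/(π²(j² − l²)²); higher powers the same way via product-to-sum and parts.
Normalization: ∫|ψ|² dx = 4.3085.
⟨x⟩ = 0.69115 and ⟨x²⟩ = 0.69311.
(Δx)² = 0.69311 − (0.69115)² = 0.21542.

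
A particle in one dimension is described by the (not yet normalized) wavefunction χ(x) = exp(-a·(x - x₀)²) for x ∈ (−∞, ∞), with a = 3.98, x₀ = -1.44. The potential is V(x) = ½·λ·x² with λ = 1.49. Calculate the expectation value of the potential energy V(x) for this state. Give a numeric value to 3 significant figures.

⟨V⟩ = ∫ V(x)·|χ|² dx / ∫|χ|² dx.
Gaussian moments (u = x − x₀): ∫u^(2j)·e^(−2au²) du = (2j−1)!!/(4a)^j · √(π/(2a)), odd powers integrate to 0; here √(π/(2a)) = 0.62823.
State is unnormalized: ∫|χ|² dx = 0.62823, and ∫χ*·V(x)·χ dx = 0.99991, so ⟨V⟩ = 0.99991 / 0.62823.
⟨V⟩ = 1.5916.

1.59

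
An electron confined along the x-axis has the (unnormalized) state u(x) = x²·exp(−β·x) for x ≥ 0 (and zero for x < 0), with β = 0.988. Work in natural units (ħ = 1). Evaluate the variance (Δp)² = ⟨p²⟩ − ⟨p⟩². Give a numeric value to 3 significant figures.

0.325

Compute ⟨p⟩ and ⟨p²⟩ separately; (Δp)² = ⟨p²⟩ − ⟨p⟩².
Differentiate x²·exp(−β·x) with the product rule; every integrand then reduces to terms xʲ·e^(−2βx) on [0, ∞), with ∫₀^∞ xʲ·e^(−2βx) dx = j!/(2β)^(j+1).
Normalization: ∫|u|² dx = 0.79667.
⟨p⟩ = 0.0000 and ⟨p²⟩ = 0.32538.
(Δp)² = 0.32538 − (0.0000)² = 0.32538.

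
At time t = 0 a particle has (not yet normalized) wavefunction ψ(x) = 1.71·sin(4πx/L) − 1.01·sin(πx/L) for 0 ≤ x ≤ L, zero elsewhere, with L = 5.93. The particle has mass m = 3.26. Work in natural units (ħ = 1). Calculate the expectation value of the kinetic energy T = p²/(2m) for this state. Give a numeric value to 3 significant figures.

0.522

T = −(ħ²/2m) d²/dx², so ⟨T⟩ = −(ħ²/2m) ∫ ψ*·ψ'' dx / ∫|ψ|² dx; with m = 3.26.
d²/dx² sin(jπx/L) = −(jπ/L)²·sin(jπx/L); on 0 ≤ x ≤ L, ∫sin²(jπx/L) dx = L/2 and ∫sin(jπx/L)·sin(lπx/L) dx = 0 for j ≠ l, so only diagonal terms survive in ∫|ψ|² and ∫ψ·ψ″; ∫ψ·ψ′ dx = [ψ²/2] between the walls = 0.
State is unnormalized: ∫|ψ|² dx = 11.695, and ∫ψ*·(−ħ²/2m · ψ'') dx = 6.1016, so ⟨T⟩ = 6.1016 / 11.695.
⟨T⟩ = 0.52175.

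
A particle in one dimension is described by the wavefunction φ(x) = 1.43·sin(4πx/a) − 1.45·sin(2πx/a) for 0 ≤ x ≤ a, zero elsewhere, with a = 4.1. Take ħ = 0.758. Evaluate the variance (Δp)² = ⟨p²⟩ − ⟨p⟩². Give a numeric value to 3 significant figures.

Compute ⟨p⟩ and ⟨p²⟩ separately; (Δp)² = ⟨p²⟩ − ⟨p⟩².
d²/dx² sin(jπx/a) = −(jπ/a)²·sin(jπx/a); on 0 ≤ x ≤ a, ∫sin²(jπx/a) dx = a/2 and ∫sin(jπx/a)·sin(lπx/a) dx = 0 for j ≠ l, so only diagonal terms survive in ∫|φ|² and ∫φ·φ″; ∫φ·φ′ dx = [φ²/2] between the walls = 0.
Normalization: ∫|φ|² dx = 8.5022.
⟨p⟩ = 0.0000 and ⟨p²⟩ = 3.3453.
(Δp)² = 3.3453 − (0.0000)² = 3.3453.

3.35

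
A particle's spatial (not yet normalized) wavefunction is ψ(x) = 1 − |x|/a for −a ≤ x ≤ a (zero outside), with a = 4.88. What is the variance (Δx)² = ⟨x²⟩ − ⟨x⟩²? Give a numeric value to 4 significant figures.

2.381

Compute ⟨x⟩ and ⟨x²⟩ separately, then (Δx)² = ⟨x²⟩ − ⟨x⟩².
ψ is even, so ∫ over [−a, a] = 2∫₀ᵃ with ψ = 1 − x/a there: ∫₀ᵃ (1 − x/a)² dx = a/3, ∫₀ᵃ x²(1 − x/a)² dx = a³/30, ∫₀ᵃ x⁴(1 − x/a)² dx = a⁵/105.
Normalization: ∫|ψ|² dx = 3.2533.
⟨x⟩ = 0.0000 and ⟨x²⟩ = 2.3814.
(Δx)² = 2.3814 − (0.0000)² = 2.3814.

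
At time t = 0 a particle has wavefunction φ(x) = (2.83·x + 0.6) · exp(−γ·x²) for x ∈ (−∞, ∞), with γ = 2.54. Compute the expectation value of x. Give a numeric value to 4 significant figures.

0.2911

⟨x⟩ = ∫ x·|φ|² dx / ∫|φ|² dx (integrals over the domain).
Expand each integrand as polynomial × e^(−2γx²) and use ∫x^(2j)·e^(−2γx²) dx = (2j−1)!!/(4γ)^j · √(π/(2γ)), odd powers → 0; here √(π/(2γ)) = 0.78640.
State is unnormalized: ∫|φ|² dx = 0.90300, and ∫φ*·x·φ dx = 0.26286, so ⟨x⟩ = 0.26286 / 0.90300.
⟨x⟩ = 0.29109.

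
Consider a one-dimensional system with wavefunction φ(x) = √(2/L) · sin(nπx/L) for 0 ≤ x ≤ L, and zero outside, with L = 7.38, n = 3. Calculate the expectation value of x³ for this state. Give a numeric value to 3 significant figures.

97.1

⟨x³⟩ = ∫ x³·|φ|² dx (integrals over the domain).
With sin²θ = (1 − cos2θ)/2 on 0 ≤ x ≤ L: ∫sin²(nπx/L) dx = L/2, ∫x·sin²(nπx/L) dx = L²/4, ∫x²·sin²(nπx/L) dx = L³·(1/6 − 1/(4n²π²)); higher powers xᵏ the same way, integrating xᵏ·cos(2nπx/L) by parts.
⟨x³⟩ = 97.093.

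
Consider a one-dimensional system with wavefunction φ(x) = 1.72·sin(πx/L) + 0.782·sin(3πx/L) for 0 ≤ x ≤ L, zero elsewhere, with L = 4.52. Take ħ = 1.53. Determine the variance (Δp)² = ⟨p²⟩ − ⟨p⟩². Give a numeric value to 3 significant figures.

Compute ⟨p⟩ and ⟨p²⟩ separately; (Δp)² = ⟨p²⟩ − ⟨p⟩².
d²/dx² sin(jπx/L) = −(jπ/L)²·sin(jπx/L); on 0 ≤ x ≤ L, ∫sin²(jπx/L) dx = L/2 and ∫sin(jπx/L)·sin(lπx/L) dx = 0 for j ≠ l, so only diagonal terms survive in ∫|φ|² and ∫φ·φ″; ∫φ·φ′ dx = [φ²/2] between the walls = 0.
Normalization: ∫|φ|² dx = 8.0680.
⟨p⟩ = 0.0000 and ⟨p²⟩ = 2.6806.
(Δp)² = 2.6806 − (0.0000)² = 2.6806.

2.68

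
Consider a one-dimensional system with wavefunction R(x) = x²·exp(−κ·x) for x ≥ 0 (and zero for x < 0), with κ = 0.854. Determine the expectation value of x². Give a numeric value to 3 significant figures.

⟨x²⟩ = ∫ x²·|R|² dx / ∫|R|² dx (integrals over the domain).
Every integrand reduces to terms xʲ·e^(−2κx) on [0, ∞); use ∫₀^∞ xʲ·e^(−2κx) dx = j!/(2κ)^(j+1).
State is unnormalized: ∫|R|² dx = 1.6511, and ∫R*·x²·R dx = 16.979, so ⟨x²⟩ = 16.979 / 1.6511.
⟨x²⟩ = 10.284.

10.3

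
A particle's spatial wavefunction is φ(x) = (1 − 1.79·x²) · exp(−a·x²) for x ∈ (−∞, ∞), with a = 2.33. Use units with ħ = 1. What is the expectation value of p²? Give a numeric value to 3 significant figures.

5.27

p² φ = −ħ² d²φ/dx²; ⟨p²⟩ = −ħ² ∫ φ*·φ'' dx / ∫|φ|² dx.
Expand each integrand as polynomial × e^(−2ax²) and use ∫x^(2j)·e^(−2ax²) dx = (2j−1)!!/(4a)^j · √(π/(2a)), odd powers → 0; here √(π/(2a)) = 0.82107. Differentiate with the product rule, d/dx e^(−ax²) = −2ax·e^(−ax²).
State is unnormalized: ∫|φ|² dx = 0.59654, and ∫φ*·(−ħ² φ'') dx = 3.1419, so ⟨p²⟩ = 3.1419 / 0.59654.
⟨p²⟩ = 5.2669.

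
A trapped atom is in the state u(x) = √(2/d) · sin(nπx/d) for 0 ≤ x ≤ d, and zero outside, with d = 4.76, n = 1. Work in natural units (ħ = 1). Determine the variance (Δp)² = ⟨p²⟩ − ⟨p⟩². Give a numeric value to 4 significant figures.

Compute ⟨p⟩ and ⟨p²⟩ separately; (Δp)² = ⟨p²⟩ − ⟨p⟩².
d/dx sin(nπx/d) = (nπ/d)·cos(nπx/d) and d²/dx² sin(nπx/d) = −(nπ/d)²·sin(nπx/d); on 0 ≤ x ≤ d, ∫sin²(nπx/d) dx = d/2 and ∫sin(nπx/d)·cos(nπx/d) dx = 0.
⟨p⟩ = 0.0000 and ⟨p²⟩ = 0.43560.
(Δp)² = 0.43560 − (0.0000)² = 0.43560.

0.4356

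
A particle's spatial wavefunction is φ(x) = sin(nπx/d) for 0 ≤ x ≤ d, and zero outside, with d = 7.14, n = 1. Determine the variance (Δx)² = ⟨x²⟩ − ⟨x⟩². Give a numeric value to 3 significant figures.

Compute ⟨x⟩ and ⟨x²⟩ separately, then (Δx)² = ⟨x²⟩ − ⟨x⟩².
With sin²θ = (1 − cos2θ)/2 on 0 ≤ x ≤ d: ∫sin²(nπx/d) dx = d/2, ∫x·sin²(nπx/d) dx = d²/4, ∫x²·sin²(nπx/d) dx = d³·(1/6 − 1/(4n²π²)); higher powers xᵏ the same way, integrating xᵏ·cos(2nπx/d) by parts.
Normalization: ∫|φ|² dx = 3.5700.
⟨x⟩ = 3.5700 and ⟨x²⟩ = 14.411.
(Δx)² = 14.411 − (3.5700)² = 1.6656.

1.67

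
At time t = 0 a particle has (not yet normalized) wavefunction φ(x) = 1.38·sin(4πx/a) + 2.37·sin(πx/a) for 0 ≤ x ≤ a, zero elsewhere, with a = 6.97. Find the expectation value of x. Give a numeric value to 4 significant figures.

⟨x⟩ = ∫ x·|φ|² dx / ∫|φ|² dx (integrals over the domain).
On 0 ≤ x ≤ a (j ≠ l): ∫sin²(jπx/a) dx = a/2, ∫sin(jπx/a)·sin(lπx/a) dx = 0; diagonal moments ∫x·sin²(jπx/a) dx = a²/4, ∫x²·sin²(jπx/a) dx = a³·(1/6 − 1/(4j²π²)); cross terms ∫x·sin(jπx/a)·sin(lπx/a) dx = 0 for j + l even and −4jla²/(π²(j² − l²)²) for j + l odd, ∫x²·sin(jπx/a)·sin(lπx/a) dx = (−1)^(j+l)·4jla³/(π²(j² − l²)²); higher powers the same way via product-to-sum and parts.
State is unnormalized: ∫|φ|² dx = 26.212, and ∫φ*·x·φ dx = 89.058, so ⟨x⟩ = 89.058 / 26.212.
⟨x⟩ = 3.3976.

3.398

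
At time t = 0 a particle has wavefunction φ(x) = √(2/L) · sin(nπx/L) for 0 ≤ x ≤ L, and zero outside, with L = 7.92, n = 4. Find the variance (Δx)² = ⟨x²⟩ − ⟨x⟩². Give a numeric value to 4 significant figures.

Compute ⟨x⟩ and ⟨x²⟩ separately, then (Δx)² = ⟨x²⟩ − ⟨x⟩².
With sin²θ = (1 − cos2θ)/2 on 0 ≤ x ≤ L: ∫sin²(nπx/L) dx = L/2, ∫x·sin²(nπx/L) dx = L²/4, ∫x²·sin²(nπx/L) dx = L³·(1/6 − 1/(4n²π²)); higher powers xᵏ the same way, integrating xᵏ·cos(2nπx/L) by parts.
⟨x⟩ = 3.9600 and ⟨x²⟩ = 20.710.
(Δx)² = 20.710 − (3.9600)² = 5.0286.

5.029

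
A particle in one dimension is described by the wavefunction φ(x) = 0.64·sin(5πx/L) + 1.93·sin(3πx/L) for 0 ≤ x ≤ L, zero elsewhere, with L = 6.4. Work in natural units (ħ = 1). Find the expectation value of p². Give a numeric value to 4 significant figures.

p² φ = −ħ² d²φ/dx²; ⟨p²⟩ = −ħ² ∫ φ*·φ'' dx / ∫|φ|² dx.
d²/dx² sin(jπx/L) = −(jπ/L)²·sin(jπx/L); on 0 ≤ x ≤ L, ∫sin²(jπx/L) dx = L/2 and ∫sin(jπx/L)·sin(lπx/L) dx = 0 for j ≠ l, so only diagonal terms survive in ∫|φ|² and ∫φ·φ″; ∫φ·φ′ dx = [φ²/2] between the walls = 0.
State is unnormalized: ∫|φ|² dx = 13.230, and ∫φ*·(−ħ² φ'') dx = 33.745, so ⟨p²⟩ = 33.745 / 13.230.
⟨p²⟩ = 2.5506.

2.551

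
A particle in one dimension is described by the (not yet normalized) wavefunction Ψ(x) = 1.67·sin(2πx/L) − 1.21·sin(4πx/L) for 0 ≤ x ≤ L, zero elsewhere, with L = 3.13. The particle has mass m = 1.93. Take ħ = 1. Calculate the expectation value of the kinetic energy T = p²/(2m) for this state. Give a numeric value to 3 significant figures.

2.12

T = −(ħ²/2m) d²/dx², so ⟨T⟩ = −(ħ²/2m) ∫ Ψ*·Ψ'' dx / ∫|Ψ|² dx; with m = 1.93.
d²/dx² sin(jπx/L) = −(jπ/L)²·sin(jπx/L); on 0 ≤ x ≤ L, ∫sin²(jπx/L) dx = L/2 and ∫sin(jπx/L)·sin(lπx/L) dx = 0 for j ≠ l, so only diagonal terms survive in ∫|Ψ|² and ∫Ψ·Ψ″; ∫Ψ·Ψ′ dx = [Ψ²/2] between the walls = 0.
State is unnormalized: ∫|Ψ|² dx = 6.6559, and ∫Ψ*·(−ħ²/2m · Ψ'') dx = 14.125, so ⟨T⟩ = 14.125 / 6.6559.
⟨T⟩ = 2.1221.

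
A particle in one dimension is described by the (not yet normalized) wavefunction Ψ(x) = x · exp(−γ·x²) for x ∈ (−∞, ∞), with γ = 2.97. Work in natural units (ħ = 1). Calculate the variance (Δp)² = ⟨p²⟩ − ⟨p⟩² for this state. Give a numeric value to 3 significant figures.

Compute ⟨p⟩ and ⟨p²⟩ separately; (Δp)² = ⟨p²⟩ − ⟨p⟩².
Expand each integrand as polynomial × e^(−2γx²) and use ∫x^(2j)·e^(−2γx²) dx = (2j−1)!!/(4γ)^j · √(π/(2γ)), odd powers → 0; here √(π/(2γ)) = 0.72725. Differentiate with the product rule, d/dx e^(−γx²) = −2γx·e^(−γx²).
Normalization: ∫|Ψ|² dx = 0.061216.
⟨p⟩ = 0.0000 and ⟨p²⟩ = 8.9100.
(Δp)² = 8.9100 − (0.0000)² = 8.9100.

8.91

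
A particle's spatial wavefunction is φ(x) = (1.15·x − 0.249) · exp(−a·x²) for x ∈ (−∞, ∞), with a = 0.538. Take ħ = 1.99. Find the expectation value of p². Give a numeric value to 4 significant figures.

p² φ = −ħ² d²φ/dx²; ⟨p²⟩ = −ħ² ∫ φ*·φ'' dx / ∫|φ|² dx.
Expand each integrand as polynomial × e^(−2ax²) and use ∫x^(2j)·e^(−2ax²) dx = (2j−1)!!/(4a)^j · √(π/(2a)), odd powers → 0; here √(π/(2a)) = 1.7087. Differentiate with the product rule, d/dx e^(−ax²) = −2ax·e^(−ax²).
State is unnormalized: ∫|φ|² dx = 1.1560, and ∫φ*·(−ħ² φ'') dx = 6.9374, so ⟨p²⟩ = 6.9374 / 1.1560.
⟨p²⟩ = 6.0011.

6.001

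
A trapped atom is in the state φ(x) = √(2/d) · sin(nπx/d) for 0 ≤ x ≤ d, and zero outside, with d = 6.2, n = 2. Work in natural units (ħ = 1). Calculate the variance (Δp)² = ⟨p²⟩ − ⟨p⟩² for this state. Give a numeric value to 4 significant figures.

Compute ⟨p⟩ and ⟨p²⟩ separately; (Δp)² = ⟨p²⟩ − ⟨p⟩².
d/dx sin(nπx/d) = (nπ/d)·cos(nπx/d) and d²/dx² sin(nπx/d) = −(nπ/d)²·sin(nπx/d); on 0 ≤ x ≤ d, ∫sin²(nπx/d) dx = d/2 and ∫sin(nπx/d)·cos(nπx/d) dx = 0.
⟨p⟩ = 0.0000 and ⟨p²⟩ = 1.0270.
(Δp)² = 1.0270 − (0.0000)² = 1.0270.

1.027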